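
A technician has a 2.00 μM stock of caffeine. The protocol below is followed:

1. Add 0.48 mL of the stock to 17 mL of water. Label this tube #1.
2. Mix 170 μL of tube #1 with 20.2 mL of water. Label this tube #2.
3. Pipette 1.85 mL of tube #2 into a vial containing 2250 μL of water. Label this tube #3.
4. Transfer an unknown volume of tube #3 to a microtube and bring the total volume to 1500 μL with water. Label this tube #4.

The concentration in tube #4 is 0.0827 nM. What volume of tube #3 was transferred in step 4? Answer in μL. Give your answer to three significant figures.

Step 1: 0.48 mL + 17 mL = 17.48 mL total → factor 17.48/0.48 = 36.417
Step 2: 170 μL + 20.2 mL = 20370 μL total → factor 20370/170 = 119.82
Step 3: 1.85 mL + 2250 μL = 4.1 mL total → factor 4.1/1.85 = 2.2162
Step 4: v brought to 1500 μL → factor = 1500 μL/v
Product of known-step factors = 9670.6
Overall factor = 2.00 μM / (0.0827 nM) = 24184
Step-4 factor = 24184 / 9670.6 = 2.5007
v = 1500 μL / 2.5007 = 600 μL

600 μL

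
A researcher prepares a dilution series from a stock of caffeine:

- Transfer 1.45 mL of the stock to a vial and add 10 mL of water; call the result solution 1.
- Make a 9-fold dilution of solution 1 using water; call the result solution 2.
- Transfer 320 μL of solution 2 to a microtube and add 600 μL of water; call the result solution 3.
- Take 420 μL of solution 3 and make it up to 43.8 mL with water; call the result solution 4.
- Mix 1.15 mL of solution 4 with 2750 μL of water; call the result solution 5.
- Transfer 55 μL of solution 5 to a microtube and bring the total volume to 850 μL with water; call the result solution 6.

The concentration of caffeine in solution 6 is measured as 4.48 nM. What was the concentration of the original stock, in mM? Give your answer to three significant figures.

5.00 mM

Step 1: 1.45 mL + 10 mL = 11.45 mL total → factor 11.45/1.45 = 7.8966
Step 2: 9-fold → factor 9
Step 3: 320 μL + 600 μL = 920 μL total → factor 920/320 = 2.875
Step 4: 420 μL brought to 43.8 mL → factor 43800/420 = 104.29
Step 5: 1.15 mL + 2750 μL = 3.9 mL total → factor 3.9/1.15 = 3.3913
Step 6: 55 μL brought to 850 μL → factor 850/55 = 15.455
Overall dilution factor = 7.8966 × 9 × 2.875 × 104.29 × 3.3913 × 15.455 = 1.1168 × 10^6
Stock = 4.48 nM × 1.1168 × 10^6 = 5.003 × 10^6 nM = 5.00 mM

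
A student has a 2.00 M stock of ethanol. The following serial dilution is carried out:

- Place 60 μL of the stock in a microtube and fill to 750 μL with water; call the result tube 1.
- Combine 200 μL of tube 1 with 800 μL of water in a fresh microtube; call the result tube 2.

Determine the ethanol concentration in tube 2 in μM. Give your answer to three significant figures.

Step 1: 60 μL brought to 750 μL → factor 750/60 = 12.5
Step 2: 200 μL + 800 μL = 1000 μL total → factor 1000/200 = 5
Overall dilution factor = 12.5 × 5 = 62.5
Final = 2.00 M / 62.5 = 0.03200 M = 3.20 × 10^4 μM

3.20 × 10^4 μM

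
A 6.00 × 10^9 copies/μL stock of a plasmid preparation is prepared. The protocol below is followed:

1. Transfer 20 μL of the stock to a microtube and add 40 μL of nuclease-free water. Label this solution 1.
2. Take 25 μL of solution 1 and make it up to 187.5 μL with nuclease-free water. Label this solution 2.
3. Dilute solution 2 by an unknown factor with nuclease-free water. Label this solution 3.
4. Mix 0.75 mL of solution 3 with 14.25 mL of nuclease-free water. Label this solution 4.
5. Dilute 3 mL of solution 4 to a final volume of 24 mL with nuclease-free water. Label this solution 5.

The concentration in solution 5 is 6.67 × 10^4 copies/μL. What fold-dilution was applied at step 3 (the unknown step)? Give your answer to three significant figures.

25.0-fold

Step 1: 20 μL + 40 μL = 60 μL total → factor 60/20 = 3
Step 2: 25 μL brought to 187.5 μL → factor 187.5/25 = 7.5
Step 3: unknown factor x
Step 4: 0.75 mL + 14.25 mL = 15 mL total → factor 15/0.75 = 20
Step 5: 3 mL brought to 24 mL → factor 24/3 = 8
Product of known-step factors = 3600
Overall factor = 6.00 × 10^9 copies/μL / (6.67 × 10^4 copies/μL) = 89955
x = 89955 / 3600 = 25.0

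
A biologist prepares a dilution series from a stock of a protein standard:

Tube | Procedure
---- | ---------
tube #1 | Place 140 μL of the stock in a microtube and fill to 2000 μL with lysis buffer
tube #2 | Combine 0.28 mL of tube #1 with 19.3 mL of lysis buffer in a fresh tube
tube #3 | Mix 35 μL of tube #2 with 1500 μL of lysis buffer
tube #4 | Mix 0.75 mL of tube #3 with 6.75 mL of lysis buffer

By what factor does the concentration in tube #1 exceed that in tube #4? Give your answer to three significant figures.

3.07 × 10^4

Step 1: 140 μL brought to 2000 μL → factor 2000/140 = 14.286
Step 2: 0.28 mL + 19.3 mL = 19.58 mL total → factor 19.58/0.28 = 69.929
Step 3: 35 μL + 1500 μL = 1535 μL total → factor 1535/35 = 43.857
Step 4: 0.75 mL + 6.75 mL = 7.5 mL total → factor 7.5/0.75 = 10
Dilution factor to tube #1 = 14.286; to tube #4 = 4.3812 × 10^5
[tube #1]/[tube #4] = (factor to tube #4)/(factor to tube #1) = 4.3812 × 10^5/14.286 = 3.07 × 10^4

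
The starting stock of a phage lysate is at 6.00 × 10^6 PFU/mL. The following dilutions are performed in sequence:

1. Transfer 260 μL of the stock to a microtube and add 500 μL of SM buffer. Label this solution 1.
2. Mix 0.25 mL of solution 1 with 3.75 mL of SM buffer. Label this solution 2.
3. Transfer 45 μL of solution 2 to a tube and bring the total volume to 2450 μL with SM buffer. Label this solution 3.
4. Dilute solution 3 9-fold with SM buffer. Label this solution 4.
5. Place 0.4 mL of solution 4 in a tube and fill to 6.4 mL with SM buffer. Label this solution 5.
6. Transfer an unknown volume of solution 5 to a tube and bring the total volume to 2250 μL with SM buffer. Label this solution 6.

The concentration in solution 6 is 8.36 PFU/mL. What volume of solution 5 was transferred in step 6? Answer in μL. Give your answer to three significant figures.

1.15 × 10^3 μL

Step 1: 260 μL + 500 μL = 760 μL total → factor 760/260 = 2.9231
Step 2: 0.25 mL + 3.75 mL = 4 mL total → factor 4/0.25 = 16
Step 3: 45 μL brought to 2450 μL → factor 2450/45 = 54.444
Step 4: 9-fold → factor 9
Step 5: 0.4 mL brought to 6.4 mL → factor 6.4/0.4 = 16
Step 6: v brought to 2250 μL → factor = 2250 μL/v
Product of known-step factors = 3.6667 × 10^5
Overall factor = 6.00 × 10^6 PFU/mL / (8.36 PFU/mL) = 7.177 × 10^5
Step-6 factor = 7.177 × 10^5 / 3.6667 × 10^5 = 1.9574
v = 2250 μL / 1.9574 = 1.15 × 10^3 μL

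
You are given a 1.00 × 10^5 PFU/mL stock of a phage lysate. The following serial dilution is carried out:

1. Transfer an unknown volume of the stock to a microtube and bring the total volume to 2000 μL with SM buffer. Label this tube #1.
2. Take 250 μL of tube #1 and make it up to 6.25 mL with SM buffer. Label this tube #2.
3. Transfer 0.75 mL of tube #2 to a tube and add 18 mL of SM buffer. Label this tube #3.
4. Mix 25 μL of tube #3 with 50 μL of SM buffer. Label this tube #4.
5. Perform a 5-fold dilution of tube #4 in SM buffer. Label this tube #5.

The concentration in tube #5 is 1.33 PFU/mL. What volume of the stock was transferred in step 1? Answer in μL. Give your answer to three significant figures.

Step 1: v brought to 2000 μL → factor = 2000 μL/v
Step 2: 250 μL brought to 6.25 mL → factor 6250/250 = 25
Step 3: 0.75 mL + 18 mL = 18.75 mL total → factor 18.75/0.75 = 25
Step 4: 25 μL + 50 μL = 75 μL total → factor 75/25 = 3
Step 5: 5-fold → factor 5
Product of known-step factors = 9375
Overall factor = 1.00 × 10^5 PFU/mL / (1.33 PFU/mL) = 75188
Step-1 factor = 75188 / 9375 = 8.0201
v = 2000 μL / 8.0201 = 249 μL

249 μL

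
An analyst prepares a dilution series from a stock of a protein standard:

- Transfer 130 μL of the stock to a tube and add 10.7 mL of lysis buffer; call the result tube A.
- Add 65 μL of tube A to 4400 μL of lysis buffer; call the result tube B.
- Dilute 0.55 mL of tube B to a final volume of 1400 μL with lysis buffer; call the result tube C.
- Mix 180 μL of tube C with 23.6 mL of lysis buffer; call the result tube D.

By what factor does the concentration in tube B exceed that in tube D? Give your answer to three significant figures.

336

Step 1: 130 μL + 10.7 mL = 10830 μL total → factor 10830/130 = 83.308
Step 2: 65 μL + 4400 μL = 4465 μL total → factor 4465/65 = 68.692
Step 3: 0.55 mL brought to 1400 μL → factor 1.4/0.55 = 2.5455
Step 4: 180 μL + 23.6 mL = 23780 μL total → factor 23780/180 = 132.11
Dilution factor to tube B = 5722.6; to tube D = 1.9244 × 10^6
[tube B]/[tube D] = (factor to tube D)/(factor to tube B) = 1.9244 × 10^6/5722.6 = 336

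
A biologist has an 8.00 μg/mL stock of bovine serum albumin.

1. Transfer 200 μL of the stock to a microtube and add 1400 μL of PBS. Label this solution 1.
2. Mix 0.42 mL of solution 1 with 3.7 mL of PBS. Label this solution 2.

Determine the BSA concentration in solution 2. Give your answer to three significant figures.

0.102 μg/mL

Step 1: 200 μL + 1400 μL = 1600 μL total → factor 1600/200 = 8
Step 2: 0.42 mL + 3.7 mL = 4.12 mL total → factor 4.12/0.42 = 9.8095
Overall dilution factor = 8 × 9.8095 = 78.476
Final = 8.00 μg/mL / 78.476 = 0.102 μg/mL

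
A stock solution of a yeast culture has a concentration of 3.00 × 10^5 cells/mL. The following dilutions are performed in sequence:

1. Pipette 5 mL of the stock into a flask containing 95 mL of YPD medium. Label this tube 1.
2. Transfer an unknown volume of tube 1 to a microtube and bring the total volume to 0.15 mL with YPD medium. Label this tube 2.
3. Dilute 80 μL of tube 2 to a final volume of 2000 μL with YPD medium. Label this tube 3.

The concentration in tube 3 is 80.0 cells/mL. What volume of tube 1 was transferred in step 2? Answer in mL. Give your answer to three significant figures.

Step 1: 5 mL + 95 mL = 100 mL total → factor 100/5 = 20
Step 2: v brought to 0.15 mL → factor = 0.15 mL/v
Step 3: 80 μL brought to 2000 μL → factor 2000/80 = 25
Product of known-step factors = 500
Overall factor = 3.00 × 10^5 cells/mL / (80.0 cells/mL) = 3750
Step-2 factor = 3750 / 500 = 7.5
v = 0.15 mL / 7.5 = 0.0200 mL

0.0200 mL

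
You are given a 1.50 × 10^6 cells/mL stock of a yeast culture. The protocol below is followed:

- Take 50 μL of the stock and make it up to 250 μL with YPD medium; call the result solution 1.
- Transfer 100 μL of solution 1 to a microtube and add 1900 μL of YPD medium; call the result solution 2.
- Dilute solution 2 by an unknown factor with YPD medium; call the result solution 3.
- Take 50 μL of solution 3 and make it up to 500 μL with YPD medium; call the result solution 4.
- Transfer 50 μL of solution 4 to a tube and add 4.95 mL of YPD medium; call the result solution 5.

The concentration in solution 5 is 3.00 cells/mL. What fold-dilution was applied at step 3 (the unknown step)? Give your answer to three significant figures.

Step 1: 50 μL brought to 250 μL → factor 250/50 = 5
Step 2: 100 μL + 1900 μL = 2000 μL total → factor 2000/100 = 20
Step 3: unknown factor x
Step 4: 50 μL brought to 500 μL → factor 500/50 = 10
Step 5: 50 μL + 4.95 mL = 5000 μL total → factor 5000/50 = 100
Product of known-step factors = 1 × 10^5
Overall factor = 1.50 × 10^6 cells/mL / (3.00 cells/mL) = 5 × 10^5
x = 5 × 10^5 / 1 × 10^5 = 5.00

5.00-fold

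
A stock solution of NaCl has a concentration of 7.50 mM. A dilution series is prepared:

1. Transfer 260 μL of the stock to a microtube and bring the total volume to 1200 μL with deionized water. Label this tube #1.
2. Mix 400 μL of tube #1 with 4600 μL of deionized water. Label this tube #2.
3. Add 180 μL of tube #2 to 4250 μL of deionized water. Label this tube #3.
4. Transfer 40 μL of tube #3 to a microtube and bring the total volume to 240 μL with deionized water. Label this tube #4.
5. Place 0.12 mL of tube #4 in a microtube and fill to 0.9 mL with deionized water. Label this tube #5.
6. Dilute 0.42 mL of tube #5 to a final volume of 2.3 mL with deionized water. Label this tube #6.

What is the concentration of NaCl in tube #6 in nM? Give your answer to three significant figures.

Step 1: 260 μL brought to 1200 μL → factor 1200/260 = 4.6154
Step 2: 400 μL + 4600 μL = 5000 μL total → factor 5000/400 = 12.5
Step 3: 180 μL + 4250 μL = 4430 μL total → factor 4430/180 = 24.611
Step 4: 40 μL brought to 240 μL → factor 240/40 = 6
Step 5: 0.12 mL brought to 0.9 mL → factor 0.9/0.12 = 7.5
Step 6: 0.42 mL brought to 2.3 mL → factor 2.3/0.42 = 5.4762
Overall dilution factor = 4.6154 × 12.5 × 24.611 × 6 × 7.5 × 5.4762 = 3.499 × 10^5
Final = 7.50 mM / 3.499 × 10^5 = 2.143 × 10^-5 mM = 21.4 nM

21.4 nM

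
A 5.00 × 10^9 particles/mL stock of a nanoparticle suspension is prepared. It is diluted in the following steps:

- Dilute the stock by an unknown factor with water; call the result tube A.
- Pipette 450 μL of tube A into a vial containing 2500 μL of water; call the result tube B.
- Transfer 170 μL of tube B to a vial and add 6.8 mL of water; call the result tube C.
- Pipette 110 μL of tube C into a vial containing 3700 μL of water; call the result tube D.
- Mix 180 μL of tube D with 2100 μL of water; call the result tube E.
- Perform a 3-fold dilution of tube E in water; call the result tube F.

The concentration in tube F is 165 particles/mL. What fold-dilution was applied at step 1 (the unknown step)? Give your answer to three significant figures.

85.7-fold

Step 1: unknown factor x
Step 2: 450 μL + 2500 μL = 2950 μL total → factor 2950/450 = 6.5556
Step 3: 170 μL + 6.8 mL = 6970 μL total → factor 6970/170 = 41
Step 4: 110 μL + 3700 μL = 3810 μL total → factor 3810/110 = 34.636
Step 5: 180 μL + 2100 μL = 2280 μL total → factor 2280/180 = 12.667
Step 6: 3-fold → factor 3
Product of known-step factors = 3.5376 × 10^5
Overall factor = 5.00 × 10^9 particles/mL / (165 particles/mL) = 3.0303 × 10^7
x = 3.0303 × 10^7 / 3.5376 × 10^5 = 85.7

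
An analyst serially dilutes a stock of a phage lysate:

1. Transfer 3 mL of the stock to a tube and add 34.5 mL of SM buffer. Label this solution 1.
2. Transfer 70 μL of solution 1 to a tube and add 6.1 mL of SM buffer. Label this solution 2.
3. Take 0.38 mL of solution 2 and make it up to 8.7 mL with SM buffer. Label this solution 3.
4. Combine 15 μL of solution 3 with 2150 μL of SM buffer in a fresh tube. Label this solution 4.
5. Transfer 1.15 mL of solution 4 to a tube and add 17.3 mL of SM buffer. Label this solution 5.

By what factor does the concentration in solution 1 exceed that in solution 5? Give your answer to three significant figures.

Step 1: 3 mL + 34.5 mL = 37.5 mL total → factor 37.5/3 = 12.5
Step 2: 70 μL + 6.1 mL = 6170 μL total → factor 6170/70 = 88.143
Step 3: 0.38 mL brought to 8.7 mL → factor 8.7/0.38 = 22.895
Step 4: 15 μL + 2150 μL = 2165 μL total → factor 2165/15 = 144.33
Step 5: 1.15 mL + 17.3 mL = 18.45 mL total → factor 18.45/1.15 = 16.043
Dilution factor to solution 1 = 12.5; to solution 5 = 5.8411 × 10^7
[solution 1]/[solution 5] = (factor to solution 5)/(factor to solution 1) = 5.8411 × 10^7/12.5 = 4.67 × 10^6

4.67 × 10^6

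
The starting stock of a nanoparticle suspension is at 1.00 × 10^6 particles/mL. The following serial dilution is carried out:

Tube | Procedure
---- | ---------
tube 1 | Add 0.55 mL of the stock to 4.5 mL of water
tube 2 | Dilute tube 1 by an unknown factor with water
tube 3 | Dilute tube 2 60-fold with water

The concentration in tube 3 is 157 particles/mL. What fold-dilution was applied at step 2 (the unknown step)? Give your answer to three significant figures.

Step 1: 0.55 mL + 4.5 mL = 5.05 mL total → factor 5.05/0.55 = 9.1818
Step 2: unknown factor x
Step 3: 60-fold → factor 60
Product of known-step factors = 550.91
Overall factor = 1.00 × 10^6 particles/mL / (157 particles/mL) = 6369.4
x = 6369.4 / 550.91 = 11.6

11.6-fold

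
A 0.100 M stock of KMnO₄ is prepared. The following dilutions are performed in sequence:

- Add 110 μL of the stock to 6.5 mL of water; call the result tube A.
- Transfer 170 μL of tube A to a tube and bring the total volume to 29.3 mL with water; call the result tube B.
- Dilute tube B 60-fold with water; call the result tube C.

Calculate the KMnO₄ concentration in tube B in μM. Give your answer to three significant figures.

9.66 μM

Step 1: 110 μL + 6.5 mL = 6610 μL total → factor 6610/110 = 60.091
Step 2: 170 μL brought to 29.3 mL → factor 29300/170 = 172.35
Dilution factor through tube B = 60.091 × 172.35 = 10357
[tube B] = 0.100 M / 10357 = 9.655 × 10^-6 M = 9.66 μM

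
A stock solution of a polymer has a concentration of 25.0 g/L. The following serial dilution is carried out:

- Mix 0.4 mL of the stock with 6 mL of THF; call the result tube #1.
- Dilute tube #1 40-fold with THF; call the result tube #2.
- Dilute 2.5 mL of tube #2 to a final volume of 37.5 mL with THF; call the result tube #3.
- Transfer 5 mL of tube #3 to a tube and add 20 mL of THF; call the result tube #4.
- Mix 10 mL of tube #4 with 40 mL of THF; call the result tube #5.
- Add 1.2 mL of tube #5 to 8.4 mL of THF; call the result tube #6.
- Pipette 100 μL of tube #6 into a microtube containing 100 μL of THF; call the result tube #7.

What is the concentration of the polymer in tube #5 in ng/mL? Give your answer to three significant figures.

Step 1: 0.4 mL + 6 mL = 6.4 mL total → factor 6.4/0.4 = 16
Step 2: 40-fold → factor 40
Step 3: 2.5 mL brought to 37.5 mL → factor 37.5/2.5 = 15
Step 4: 5 mL + 20 mL = 25 mL total → factor 25/5 = 5
Step 5: 10 mL + 40 mL = 50 mL total → factor 50/10 = 5
Dilution factor through tube #5 = 16 × 40 × 15 × 5 × 5 = 2.4 × 10^5
[tube #5] = 25.0 g/L / 2.4 × 10^5 = 0.0001042 g/L = 104 ng/mL

104 ng/mL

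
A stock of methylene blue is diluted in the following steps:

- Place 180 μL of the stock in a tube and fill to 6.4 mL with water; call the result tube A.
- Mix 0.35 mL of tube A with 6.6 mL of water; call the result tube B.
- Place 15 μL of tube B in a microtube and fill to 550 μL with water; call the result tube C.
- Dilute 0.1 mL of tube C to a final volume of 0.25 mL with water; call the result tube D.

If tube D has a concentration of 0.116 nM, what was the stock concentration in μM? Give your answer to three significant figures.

7.51 μM

Step 1: 180 μL brought to 6.4 mL → factor 6400/180 = 35.556
Step 2: 0.35 mL + 6.6 mL = 6.95 mL total → factor 6.95/0.35 = 19.857
Step 3: 15 μL brought to 550 μL → factor 550/15 = 36.667
Step 4: 0.1 mL brought to 0.25 mL → factor 0.25/0.1 = 2.5
Overall dilution factor = 35.556 × 19.857 × 36.667 × 2.5 = 64720
Stock = 0.116 nM × 64720 = 7507 nM = 7.51 μM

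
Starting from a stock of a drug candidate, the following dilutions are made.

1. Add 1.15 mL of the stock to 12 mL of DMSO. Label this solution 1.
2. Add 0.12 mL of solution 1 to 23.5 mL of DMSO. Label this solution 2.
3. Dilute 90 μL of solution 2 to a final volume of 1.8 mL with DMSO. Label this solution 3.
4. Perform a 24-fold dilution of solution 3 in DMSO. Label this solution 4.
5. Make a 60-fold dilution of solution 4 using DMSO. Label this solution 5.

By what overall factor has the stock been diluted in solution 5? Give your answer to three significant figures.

6.48 × 10^7

Step 1: 1.15 mL + 12 mL = 13.15 mL total → factor 13.15/1.15 = 11.435
Step 2: 0.12 mL + 23.5 mL = 23.62 mL total → factor 23.62/0.12 = 196.83
Step 3: 90 μL brought to 1.8 mL → factor 1800/90 = 20
Step 4: 24-fold → factor 24
Step 5: 60-fold → factor 60
Overall dilution factor = 11.435 × 196.83 × 20 × 24 × 60 = 6.4821 × 10^7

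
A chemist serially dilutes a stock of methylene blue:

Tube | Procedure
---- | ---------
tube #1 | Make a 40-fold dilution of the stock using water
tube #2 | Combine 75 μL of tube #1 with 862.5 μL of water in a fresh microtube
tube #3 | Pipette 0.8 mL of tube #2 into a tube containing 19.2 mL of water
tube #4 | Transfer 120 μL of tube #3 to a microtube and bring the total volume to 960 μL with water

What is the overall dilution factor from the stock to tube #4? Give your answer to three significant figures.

Step 1: 40-fold → factor 40
Step 2: 75 μL + 862.5 μL = 937.5 μL total → factor 937.5/75 = 12.5
Step 3: 0.8 mL + 19.2 mL = 20 mL total → factor 20/0.8 = 25
Step 4: 120 μL brought to 960 μL → factor 960/120 = 8
Overall dilution factor = 40 × 12.5 × 25 × 8 = 1 × 10^5

1.00 × 10^5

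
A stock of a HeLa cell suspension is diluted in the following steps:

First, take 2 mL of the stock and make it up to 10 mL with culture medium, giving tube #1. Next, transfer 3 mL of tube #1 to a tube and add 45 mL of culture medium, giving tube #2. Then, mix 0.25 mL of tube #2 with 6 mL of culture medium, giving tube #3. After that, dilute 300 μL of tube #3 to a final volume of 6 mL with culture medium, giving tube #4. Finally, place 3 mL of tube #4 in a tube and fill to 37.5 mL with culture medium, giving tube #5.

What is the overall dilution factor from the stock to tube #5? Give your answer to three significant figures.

5.00 × 10^5

Step 1: 2 mL brought to 10 mL → factor 10/2 = 5
Step 2: 3 mL + 45 mL = 48 mL total → factor 48/3 = 16
Step 3: 0.25 mL + 6 mL = 6.25 mL total → factor 6.25/0.25 = 25
Step 4: 300 μL brought to 6 mL → factor 6000/300 = 20
Step 5: 3 mL brought to 37.5 mL → factor 37.5/3 = 12.5
Overall dilution factor = 5 × 16 × 25 × 20 × 12.5 = 5 × 10^5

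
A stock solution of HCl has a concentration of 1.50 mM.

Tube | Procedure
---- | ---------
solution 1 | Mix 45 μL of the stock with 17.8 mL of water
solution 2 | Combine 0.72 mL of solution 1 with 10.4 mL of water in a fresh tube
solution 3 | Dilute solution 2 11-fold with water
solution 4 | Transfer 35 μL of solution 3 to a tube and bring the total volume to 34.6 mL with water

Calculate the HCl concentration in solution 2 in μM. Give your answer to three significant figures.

0.245 μM

Step 1: 45 μL + 17.8 mL = 17845 μL total → factor 17845/45 = 396.56
Step 2: 0.72 mL + 10.4 mL = 11.12 mL total → factor 11.12/0.72 = 15.444
Dilution factor through solution 2 = 396.56 × 15.444 = 6124.6
[solution 2] = 1.50 mM / 6124.6 = 0.0002449 mM = 0.245 μM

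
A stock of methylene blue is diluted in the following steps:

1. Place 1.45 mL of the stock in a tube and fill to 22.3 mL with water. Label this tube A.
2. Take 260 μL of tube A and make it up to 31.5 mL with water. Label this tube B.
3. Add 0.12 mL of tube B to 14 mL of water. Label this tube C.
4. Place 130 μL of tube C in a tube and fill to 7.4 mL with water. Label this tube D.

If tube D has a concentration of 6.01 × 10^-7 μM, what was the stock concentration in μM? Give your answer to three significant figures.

Step 1: 1.45 mL brought to 22.3 mL → factor 22.3/1.45 = 15.379
Step 2: 260 μL brought to 31.5 mL → factor 31500/260 = 121.15
Step 3: 0.12 mL + 14 mL = 14.12 mL total → factor 14.12/0.12 = 117.67
Step 4: 130 μL brought to 7.4 mL → factor 7400/130 = 56.923
Overall dilution factor = 15.379 × 121.15 × 117.67 × 56.923 = 1.248 × 10^7
Stock = 6.01 × 10^-7 μM × 1.248 × 10^7 = 7.50 μM

7.50 μM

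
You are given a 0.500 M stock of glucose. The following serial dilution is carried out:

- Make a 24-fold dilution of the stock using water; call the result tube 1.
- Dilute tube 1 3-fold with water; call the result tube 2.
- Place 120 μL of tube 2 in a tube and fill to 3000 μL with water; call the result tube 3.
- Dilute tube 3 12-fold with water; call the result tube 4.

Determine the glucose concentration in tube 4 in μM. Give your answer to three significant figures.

23.1 μM

Step 1: 24-fold → factor 24
Step 2: 3-fold → factor 3
Step 3: 120 μL brought to 3000 μL → factor 3000/120 = 25
Step 4: 12-fold → factor 12
Overall dilution factor = 24 × 3 × 25 × 12 = 21600
Final = 0.500 M / 21600 = 2.315 × 10^-5 M = 23.1 μM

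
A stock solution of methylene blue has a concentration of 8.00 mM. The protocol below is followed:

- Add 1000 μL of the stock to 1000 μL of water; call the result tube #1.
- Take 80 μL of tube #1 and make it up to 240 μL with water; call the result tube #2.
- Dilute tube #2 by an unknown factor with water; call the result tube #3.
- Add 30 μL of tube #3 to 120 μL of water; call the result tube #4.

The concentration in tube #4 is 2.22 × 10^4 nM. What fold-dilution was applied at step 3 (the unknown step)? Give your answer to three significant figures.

Step 1: 1000 μL + 1000 μL = 2000 μL total → factor 2000/1000 = 2
Step 2: 80 μL brought to 240 μL → factor 240/80 = 3
Step 3: unknown factor x
Step 4: 30 μL + 120 μL = 150 μL total → factor 150/30 = 5
Product of known-step factors = 30
Overall factor = 8.00 mM / (2.22 × 10^4 nM) = 360.36
x = 360.36 / 30 = 12.0

12.0-fold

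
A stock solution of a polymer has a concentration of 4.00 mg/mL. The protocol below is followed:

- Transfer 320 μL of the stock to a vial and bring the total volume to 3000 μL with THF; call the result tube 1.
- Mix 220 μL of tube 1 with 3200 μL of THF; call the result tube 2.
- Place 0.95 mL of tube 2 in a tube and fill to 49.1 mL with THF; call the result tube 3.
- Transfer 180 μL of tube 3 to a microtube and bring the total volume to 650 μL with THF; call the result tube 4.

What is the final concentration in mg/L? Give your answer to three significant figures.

Step 1: 320 μL brought to 3000 μL → factor 3000/320 = 9.375
Step 2: 220 μL + 3200 μL = 3420 μL total → factor 3420/220 = 15.545
Step 3: 0.95 mL brought to 49.1 mL → factor 49.1/0.95 = 51.684
Step 4: 180 μL brought to 650 μL → factor 650/180 = 3.6111
Overall dilution factor = 9.375 × 15.545 × 51.684 × 3.6111 = 27200
Final = 4.00 mg/mL / 27200 = 0.0001471 mg/mL = 0.147 mg/L

0.147 mg/L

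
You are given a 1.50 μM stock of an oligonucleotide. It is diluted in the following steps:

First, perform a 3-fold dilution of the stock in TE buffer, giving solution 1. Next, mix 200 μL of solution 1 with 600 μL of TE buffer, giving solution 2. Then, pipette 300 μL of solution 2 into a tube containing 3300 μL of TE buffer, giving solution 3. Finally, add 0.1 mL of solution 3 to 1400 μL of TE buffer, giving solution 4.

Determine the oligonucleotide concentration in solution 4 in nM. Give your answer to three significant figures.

Step 1: 3-fold → factor 3
Step 2: 200 μL + 600 μL = 800 μL total → factor 800/200 = 4
Step 3: 300 μL + 3300 μL = 3600 μL total → factor 3600/300 = 12
Step 4: 0.1 mL + 1400 μL = 1.5 mL total → factor 1.5/0.1 = 15
Overall dilution factor = 3 × 4 × 12 × 15 = 2160
Final = 1.50 μM / 2160 = 0.0006944 μM = 0.694 nM

0.694 nM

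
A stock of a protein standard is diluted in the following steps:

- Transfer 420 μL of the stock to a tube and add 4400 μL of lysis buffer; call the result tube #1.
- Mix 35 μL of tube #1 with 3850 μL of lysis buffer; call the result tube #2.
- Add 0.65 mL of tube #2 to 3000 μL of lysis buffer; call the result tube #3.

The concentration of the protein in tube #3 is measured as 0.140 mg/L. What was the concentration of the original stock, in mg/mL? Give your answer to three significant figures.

1.00 mg/mL

Step 1: 420 μL + 4400 μL = 4820 μL total → factor 4820/420 = 11.476
Step 2: 35 μL + 3850 μL = 3885 μL total → factor 3885/35 = 111
Step 3: 0.65 mL + 3000 μL = 3.65 mL total → factor 3.65/0.65 = 5.6154
Overall dilution factor = 11.476 × 111 × 5.6154 = 7153.2
Stock = 0.140 mg/L × 7153.2 = 1001 mg/L = 1.00 mg/mL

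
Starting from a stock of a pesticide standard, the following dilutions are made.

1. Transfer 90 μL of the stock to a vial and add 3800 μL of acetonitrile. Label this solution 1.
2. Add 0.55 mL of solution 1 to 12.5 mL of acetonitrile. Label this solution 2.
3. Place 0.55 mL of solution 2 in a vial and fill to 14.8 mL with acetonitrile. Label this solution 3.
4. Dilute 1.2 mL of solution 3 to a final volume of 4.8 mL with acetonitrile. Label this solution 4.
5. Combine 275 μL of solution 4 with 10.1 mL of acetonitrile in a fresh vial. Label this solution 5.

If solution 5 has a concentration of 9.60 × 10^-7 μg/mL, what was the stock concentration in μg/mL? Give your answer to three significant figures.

4.00 μg/mL

Step 1: 90 μL + 3800 μL = 3890 μL total → factor 3890/90 = 43.222
Step 2: 0.55 mL + 12.5 mL = 13.05 mL total → factor 13.05/0.55 = 23.727
Step 3: 0.55 mL brought to 14.8 mL → factor 14.8/0.55 = 26.909
Step 4: 1.2 mL brought to 4.8 mL → factor 4.8/1.2 = 4
Step 5: 275 μL + 10.1 mL = 10375 μL total → factor 10375/275 = 37.727
Overall dilution factor = 43.222 × 23.727 × 26.909 × 4 × 37.727 = 4.1646 × 10^6
Stock = 9.60 × 10^-7 μg/mL × 4.1646 × 10^6 = 4.00 μg/mL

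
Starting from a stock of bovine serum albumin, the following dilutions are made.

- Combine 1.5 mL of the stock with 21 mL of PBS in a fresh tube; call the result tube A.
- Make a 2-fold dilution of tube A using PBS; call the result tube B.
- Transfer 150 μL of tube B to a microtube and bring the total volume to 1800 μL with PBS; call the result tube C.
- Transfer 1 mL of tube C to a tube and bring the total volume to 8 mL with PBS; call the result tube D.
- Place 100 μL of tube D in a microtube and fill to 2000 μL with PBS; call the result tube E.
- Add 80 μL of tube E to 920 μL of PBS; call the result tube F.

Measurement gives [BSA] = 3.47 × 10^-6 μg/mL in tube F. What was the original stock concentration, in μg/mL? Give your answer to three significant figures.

2.50 μg/mL

Step 1: 1.5 mL + 21 mL = 22.5 mL total → factor 22.5/1.5 = 15
Step 2: 2-fold → factor 2
Step 3: 150 μL brought to 1800 μL → factor 1800/150 = 12
Step 4: 1 mL brought to 8 mL → factor 8/1 = 8
Step 5: 100 μL brought to 2000 μL → factor 2000/100 = 20
Step 6: 80 μL + 920 μL = 1000 μL total → factor 1000/80 = 12.5
Overall dilution factor = 15 × 2 × 12 × 8 × 20 × 12.5 = 7.2 × 10^5
Stock = 3.47 × 10^-6 μg/mL × 7.2 × 10^5 = 2.50 μg/mL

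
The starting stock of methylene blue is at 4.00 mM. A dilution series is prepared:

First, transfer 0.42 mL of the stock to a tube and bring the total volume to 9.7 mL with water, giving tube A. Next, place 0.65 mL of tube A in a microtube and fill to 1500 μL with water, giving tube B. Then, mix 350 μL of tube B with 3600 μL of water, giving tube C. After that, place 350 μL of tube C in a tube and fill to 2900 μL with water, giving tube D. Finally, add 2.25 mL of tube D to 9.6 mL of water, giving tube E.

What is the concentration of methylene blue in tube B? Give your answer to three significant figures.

0.0751 mM

Step 1: 0.42 mL brought to 9.7 mL → factor 9.7/0.42 = 23.095
Step 2: 0.65 mL brought to 1500 μL → factor 1.5/0.65 = 2.3077
Dilution factor through tube B = 23.095 × 2.3077 = 53.297
[tube B] = 4.00 mM / 53.297 = 0.0751 mM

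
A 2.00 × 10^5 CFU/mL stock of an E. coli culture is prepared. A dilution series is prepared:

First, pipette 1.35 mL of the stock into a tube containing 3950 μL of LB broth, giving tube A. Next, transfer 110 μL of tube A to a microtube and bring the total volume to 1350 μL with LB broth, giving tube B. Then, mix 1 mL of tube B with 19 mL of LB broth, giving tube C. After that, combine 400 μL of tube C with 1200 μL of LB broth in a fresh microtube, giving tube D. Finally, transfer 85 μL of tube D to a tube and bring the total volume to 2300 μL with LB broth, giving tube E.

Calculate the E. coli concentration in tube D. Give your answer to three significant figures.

Step 1: 1.35 mL + 3950 μL = 5.3 mL total → factor 5.3/1.35 = 3.9259
Step 2: 110 μL brought to 1350 μL → factor 1350/110 = 12.273
Step 3: 1 mL + 19 mL = 20 mL total → factor 20/1 = 20
Step 4: 400 μL + 1200 μL = 1600 μL total → factor 1600/400 = 4
Dilution factor through tube D = 3.9259 × 12.273 × 20 × 4 = 3854.5
[tube D] = 2.00 × 10^5 CFU/mL / 3854.5 = 51.9 CFU/mL

51.9 CFU/mL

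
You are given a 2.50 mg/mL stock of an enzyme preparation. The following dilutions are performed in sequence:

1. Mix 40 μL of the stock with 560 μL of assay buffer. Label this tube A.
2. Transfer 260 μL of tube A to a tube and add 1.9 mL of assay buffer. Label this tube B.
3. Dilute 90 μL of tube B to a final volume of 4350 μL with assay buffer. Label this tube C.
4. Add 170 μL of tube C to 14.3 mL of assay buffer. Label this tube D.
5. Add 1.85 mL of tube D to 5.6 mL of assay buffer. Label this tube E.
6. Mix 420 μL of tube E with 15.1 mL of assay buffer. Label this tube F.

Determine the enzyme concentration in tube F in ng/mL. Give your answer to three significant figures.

Step 1: 40 μL + 560 μL = 600 μL total → factor 600/40 = 15
Step 2: 260 μL + 1.9 mL = 2160 μL total → factor 2160/260 = 8.3077
Step 3: 90 μL brought to 4350 μL → factor 4350/90 = 48.333
Step 4: 170 μL + 14.3 mL = 14470 μL total → factor 14470/170 = 85.118
Step 5: 1.85 mL + 5.6 mL = 7.45 mL total → factor 7.45/1.85 = 4.027
Step 6: 420 μL + 15.1 mL = 15520 μL total → factor 15520/420 = 36.952
Overall dilution factor = 15 × 8.3077 × 48.333 × 85.118 × 4.027 × 36.952 = 7.629 × 10^7
Final = 2.50 mg/mL / 7.629 × 10^7 = 3.277 × 10^-8 mg/mL = 0.0328 ng/mL

0.0328 ng/mL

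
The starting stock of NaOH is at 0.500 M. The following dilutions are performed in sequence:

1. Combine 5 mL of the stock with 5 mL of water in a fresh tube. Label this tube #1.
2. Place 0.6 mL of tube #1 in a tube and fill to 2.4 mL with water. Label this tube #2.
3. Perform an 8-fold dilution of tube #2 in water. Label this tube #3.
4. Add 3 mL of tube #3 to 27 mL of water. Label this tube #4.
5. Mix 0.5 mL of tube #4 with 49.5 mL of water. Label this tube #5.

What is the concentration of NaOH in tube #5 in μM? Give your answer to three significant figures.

7.81 μM

Step 1: 5 mL + 5 mL = 10 mL total → factor 10/5 = 2
Step 2: 0.6 mL brought to 2.4 mL → factor 2.4/0.6 = 4
Step 3: 8-fold → factor 8
Step 4: 3 mL + 27 mL = 30 mL total → factor 30/3 = 10
Step 5: 0.5 mL + 49.5 mL = 50 mL total → factor 50/0.5 = 100
Overall dilution factor = 2 × 4 × 8 × 10 × 100 = 64000
Final = 0.500 M / 64000 = 7.813 × 10^-6 M = 7.81 μM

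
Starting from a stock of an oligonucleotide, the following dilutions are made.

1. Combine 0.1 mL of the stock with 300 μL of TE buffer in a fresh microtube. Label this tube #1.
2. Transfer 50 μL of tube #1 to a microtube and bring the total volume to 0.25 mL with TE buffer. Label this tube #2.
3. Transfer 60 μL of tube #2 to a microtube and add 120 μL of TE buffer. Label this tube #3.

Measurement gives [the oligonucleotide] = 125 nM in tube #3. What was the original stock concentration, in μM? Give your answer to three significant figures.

7.50 μM

Step 1: 0.1 mL + 300 μL = 0.4 mL total → factor 0.4/0.1 = 4
Step 2: 50 μL brought to 0.25 mL → factor 250/50 = 5
Step 3: 60 μL + 120 μL = 180 μL total → factor 180/60 = 3
Overall dilution factor = 4 × 5 × 3 = 60
Stock = 125 nM × 60 = 7500 nM = 7.50 μM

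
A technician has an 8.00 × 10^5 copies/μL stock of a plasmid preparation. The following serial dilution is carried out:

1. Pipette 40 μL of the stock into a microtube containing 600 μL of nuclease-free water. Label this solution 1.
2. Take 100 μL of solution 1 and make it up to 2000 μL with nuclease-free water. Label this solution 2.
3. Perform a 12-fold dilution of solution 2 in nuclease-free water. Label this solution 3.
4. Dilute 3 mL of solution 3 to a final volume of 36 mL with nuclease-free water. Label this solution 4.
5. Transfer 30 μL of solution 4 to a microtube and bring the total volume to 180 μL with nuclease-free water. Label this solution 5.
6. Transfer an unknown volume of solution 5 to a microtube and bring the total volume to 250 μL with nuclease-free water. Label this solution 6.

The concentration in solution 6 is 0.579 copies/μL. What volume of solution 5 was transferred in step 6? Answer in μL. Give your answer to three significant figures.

50.0 μL

Step 1: 40 μL + 600 μL = 640 μL total → factor 640/40 = 16
Step 2: 100 μL brought to 2000 μL → factor 2000/100 = 20
Step 3: 12-fold → factor 12
Step 4: 3 mL brought to 36 mL → factor 36/3 = 12
Step 5: 30 μL brought to 180 μL → factor 180/30 = 6
Step 6: v brought to 250 μL → factor = 250 μL/v
Product of known-step factors = 2.7648 × 10^5
Overall factor = 8.00 × 10^5 copies/μL / (0.579 copies/μL) = 1.3817 × 10^6
Step-6 factor = 1.3817 × 10^6 / 2.7648 × 10^5 = 4.9974
v = 250 μL / 4.9974 = 50.0 μL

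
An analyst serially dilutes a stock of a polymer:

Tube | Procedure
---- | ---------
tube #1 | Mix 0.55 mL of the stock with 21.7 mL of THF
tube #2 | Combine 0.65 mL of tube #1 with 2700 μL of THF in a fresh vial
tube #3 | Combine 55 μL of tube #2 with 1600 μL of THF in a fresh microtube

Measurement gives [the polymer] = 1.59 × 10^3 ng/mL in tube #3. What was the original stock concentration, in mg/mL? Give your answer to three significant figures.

9.98 mg/mL

Step 1: 0.55 mL + 21.7 mL = 22.25 mL total → factor 22.25/0.55 = 40.455
Step 2: 0.65 mL + 2700 μL = 3.35 mL total → factor 3.35/0.65 = 5.1538
Step 3: 55 μL + 1600 μL = 1655 μL total → factor 1655/55 = 30.091
Overall dilution factor = 40.455 × 5.1538 × 30.091 = 6273.8
Stock = 1.59 × 10^3 ng/mL × 6273.8 = 9.975 × 10^6 ng/mL = 9.98 mg/mL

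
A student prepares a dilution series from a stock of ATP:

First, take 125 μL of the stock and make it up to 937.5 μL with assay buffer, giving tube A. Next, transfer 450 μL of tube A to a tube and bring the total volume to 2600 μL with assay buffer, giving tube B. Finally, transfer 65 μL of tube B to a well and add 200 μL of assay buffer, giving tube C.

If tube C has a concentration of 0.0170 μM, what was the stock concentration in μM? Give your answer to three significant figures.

3.00 μM

Step 1: 125 μL brought to 937.5 μL → factor 937.5/125 = 7.5
Step 2: 450 μL brought to 2600 μL → factor 2600/450 = 5.7778
Step 3: 65 μL + 200 μL = 265 μL total → factor 265/65 = 4.0769
Overall dilution factor = 7.5 × 5.7778 × 4.0769 = 176.67
Stock = 0.0170 μM × 176.67 = 3.00 μM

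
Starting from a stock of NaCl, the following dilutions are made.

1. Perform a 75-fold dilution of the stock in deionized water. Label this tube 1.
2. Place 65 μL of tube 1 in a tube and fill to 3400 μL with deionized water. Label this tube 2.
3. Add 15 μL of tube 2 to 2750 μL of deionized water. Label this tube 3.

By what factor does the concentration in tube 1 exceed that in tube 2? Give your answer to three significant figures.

52.3

Step 1: 75-fold → factor 75
Step 2: 65 μL brought to 3400 μL → factor 3400/65 = 52.308
Dilution factor to tube 1 = 75; to tube 2 = 3923.1
[tube 1]/[tube 2] = (factor to tube 2)/(factor to tube 1) = 3923.1/75 = 52.3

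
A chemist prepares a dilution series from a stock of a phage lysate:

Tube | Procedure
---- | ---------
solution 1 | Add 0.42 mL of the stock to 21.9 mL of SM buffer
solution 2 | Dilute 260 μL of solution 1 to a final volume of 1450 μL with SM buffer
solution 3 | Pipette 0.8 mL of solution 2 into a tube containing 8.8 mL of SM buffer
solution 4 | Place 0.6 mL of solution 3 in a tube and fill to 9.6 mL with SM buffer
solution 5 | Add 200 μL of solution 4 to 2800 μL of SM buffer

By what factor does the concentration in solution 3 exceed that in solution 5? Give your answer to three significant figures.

Step 1: 0.42 mL + 21.9 mL = 22.32 mL total → factor 22.32/0.42 = 53.143
Step 2: 260 μL brought to 1450 μL → factor 1450/260 = 5.5769
Step 3: 0.8 mL + 8.8 mL = 9.6 mL total → factor 9.6/0.8 = 12
Step 4: 0.6 mL brought to 9.6 mL → factor 9.6/0.6 = 16
Step 5: 200 μL + 2800 μL = 3000 μL total → factor 3000/200 = 15
Dilution factor to solution 3 = 3556.5; to solution 5 = 8.5356 × 10^5
[solution 3]/[solution 5] = (factor to solution 5)/(factor to solution 3) = 8.5356 × 10^5/3556.5 = 240

240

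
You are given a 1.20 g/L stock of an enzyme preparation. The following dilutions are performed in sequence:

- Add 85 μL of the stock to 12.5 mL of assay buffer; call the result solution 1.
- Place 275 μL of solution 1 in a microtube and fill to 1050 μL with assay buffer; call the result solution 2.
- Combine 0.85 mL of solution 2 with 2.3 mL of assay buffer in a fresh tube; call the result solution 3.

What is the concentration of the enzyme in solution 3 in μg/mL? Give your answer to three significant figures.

0.573 μg/mL

Step 1: 85 μL + 12.5 mL = 12585 μL total → factor 12585/85 = 148.06
Step 2: 275 μL brought to 1050 μL → factor 1050/275 = 3.8182
Step 3: 0.85 mL + 2.3 mL = 3.15 mL total → factor 3.15/0.85 = 3.7059
Dilution factor through solution 3 = 148.06 × 3.8182 × 3.7059 = 2095
[solution 3] = 1.20 g/L / 2095 = 0.0005728 g/L = 0.573 μg/mL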